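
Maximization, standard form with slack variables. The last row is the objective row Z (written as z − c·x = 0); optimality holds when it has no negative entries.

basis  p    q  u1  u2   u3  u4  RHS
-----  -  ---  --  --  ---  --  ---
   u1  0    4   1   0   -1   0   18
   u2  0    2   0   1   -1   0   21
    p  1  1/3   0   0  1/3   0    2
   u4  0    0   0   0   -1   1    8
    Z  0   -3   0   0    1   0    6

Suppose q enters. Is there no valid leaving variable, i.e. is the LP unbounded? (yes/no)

no

Column q has positive entries in row(s) 1, 2, 3, so the ratio test bounds it — not unbounded.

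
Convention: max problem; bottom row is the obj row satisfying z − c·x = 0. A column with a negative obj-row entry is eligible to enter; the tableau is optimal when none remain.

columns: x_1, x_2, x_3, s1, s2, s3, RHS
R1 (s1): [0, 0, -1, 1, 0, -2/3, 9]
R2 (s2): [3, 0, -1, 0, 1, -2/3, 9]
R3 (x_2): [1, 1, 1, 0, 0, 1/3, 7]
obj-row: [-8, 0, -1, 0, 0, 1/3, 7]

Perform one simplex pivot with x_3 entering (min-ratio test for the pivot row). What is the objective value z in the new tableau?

14

Ratio test on column x_3 — row 1: entry -1 ≤ 0; row 2: entry -1 ≤ 0; row 3: 7/1 = 7. Minimum is 7 at row 3 (x_2 leaves); pivot element 1.
Pivot on row 3; the obj-row RHS becomes 7 − (-1)·7 = 14.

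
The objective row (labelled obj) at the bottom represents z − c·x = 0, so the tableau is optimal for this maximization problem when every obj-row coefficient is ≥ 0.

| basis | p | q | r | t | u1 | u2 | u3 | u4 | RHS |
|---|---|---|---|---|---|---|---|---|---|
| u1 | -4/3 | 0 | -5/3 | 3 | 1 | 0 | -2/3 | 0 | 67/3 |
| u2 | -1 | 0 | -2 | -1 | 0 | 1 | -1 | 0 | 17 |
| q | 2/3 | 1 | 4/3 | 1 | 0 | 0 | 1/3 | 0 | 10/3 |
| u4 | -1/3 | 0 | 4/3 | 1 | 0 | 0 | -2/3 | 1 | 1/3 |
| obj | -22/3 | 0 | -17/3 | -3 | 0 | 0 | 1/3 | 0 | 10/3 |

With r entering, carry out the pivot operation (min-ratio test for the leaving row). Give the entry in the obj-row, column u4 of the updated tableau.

Ratio test on column r — row 1: entry -5/3 ≤ 0; row 2: entry -2 ≤ 0; row 3: (10/3)/(4/3) = 5/2; row 4: (1/3)/(4/3) = 1/4. Minimum is 1/4 at row 4 (u4 leaves); pivot element 4/3.
Divide row 4 by 4/3; eliminate column r from the other rows.
obj-row update in column u4: 0 − (-17/3)·(3/4) = 17/4.

17/4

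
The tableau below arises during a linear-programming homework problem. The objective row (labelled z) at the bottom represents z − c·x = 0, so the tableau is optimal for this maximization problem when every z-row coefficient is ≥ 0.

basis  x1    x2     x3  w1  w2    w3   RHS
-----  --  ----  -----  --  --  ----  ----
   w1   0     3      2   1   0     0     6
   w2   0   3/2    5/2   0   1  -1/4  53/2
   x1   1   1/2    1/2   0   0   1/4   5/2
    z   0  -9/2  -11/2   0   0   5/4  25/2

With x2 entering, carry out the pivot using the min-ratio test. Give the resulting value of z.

Ratio test on column x2 — row 1: 6/3 = 2; row 2: (53/2)/(3/2) = 53/3; row 3: (5/2)/(1/2) = 5. Minimum is 2 at row 1 (w1 leaves); pivot element 3.
Pivot on row 1; the z-row RHS becomes 25/2 − (-9/2)·2 = 43/2.

43/2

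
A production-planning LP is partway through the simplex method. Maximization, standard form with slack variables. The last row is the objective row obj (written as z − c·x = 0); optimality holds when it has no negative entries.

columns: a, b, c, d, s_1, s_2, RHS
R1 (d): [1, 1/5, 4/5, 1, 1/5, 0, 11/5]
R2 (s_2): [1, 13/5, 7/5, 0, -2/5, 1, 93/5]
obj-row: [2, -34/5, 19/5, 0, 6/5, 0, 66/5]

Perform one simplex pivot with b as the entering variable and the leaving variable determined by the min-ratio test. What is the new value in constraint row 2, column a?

Ratio test on column b — row 1: (11/5)/(1/5) = 11; row 2: (93/5)/(13/5) = 93/13. Minimum is 93/13 at row 2 (s_2 leaves); pivot element 13/5.
Divide row 2 by 13/5; eliminate column b from the other rows.
In the new row 2, the a entry is the old entry divided by the pivot: 1/(13/5) = 5/13.

5/13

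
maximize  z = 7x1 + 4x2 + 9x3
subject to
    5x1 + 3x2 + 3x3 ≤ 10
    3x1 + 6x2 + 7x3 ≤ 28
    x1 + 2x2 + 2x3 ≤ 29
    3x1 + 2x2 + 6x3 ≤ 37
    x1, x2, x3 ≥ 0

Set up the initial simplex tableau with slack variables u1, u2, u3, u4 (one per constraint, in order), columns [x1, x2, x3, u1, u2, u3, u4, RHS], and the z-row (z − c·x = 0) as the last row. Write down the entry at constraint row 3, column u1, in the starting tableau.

0

Slack u1 belongs to constraint 1; its column is the unit vector e_1, so the entry in row 3 is 0.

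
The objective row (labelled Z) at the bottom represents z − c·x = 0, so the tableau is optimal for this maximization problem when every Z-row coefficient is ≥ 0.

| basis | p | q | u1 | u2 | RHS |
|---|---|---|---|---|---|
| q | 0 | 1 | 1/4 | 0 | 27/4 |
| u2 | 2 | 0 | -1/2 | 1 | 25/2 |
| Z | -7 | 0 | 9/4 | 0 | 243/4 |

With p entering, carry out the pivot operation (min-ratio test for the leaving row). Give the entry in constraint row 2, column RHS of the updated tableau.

25/4

Ratio test on column p — row 1: entry 0 ≤ 0; row 2: (25/2)/2 = 25/4. Minimum is 25/4 at row 2 (u2 leaves); pivot element 2.
Divide row 2 by 2; eliminate column p from the other rows.
In the new row 2, the RHS entry is the old entry divided by the pivot: (25/2)/2 = 25/4.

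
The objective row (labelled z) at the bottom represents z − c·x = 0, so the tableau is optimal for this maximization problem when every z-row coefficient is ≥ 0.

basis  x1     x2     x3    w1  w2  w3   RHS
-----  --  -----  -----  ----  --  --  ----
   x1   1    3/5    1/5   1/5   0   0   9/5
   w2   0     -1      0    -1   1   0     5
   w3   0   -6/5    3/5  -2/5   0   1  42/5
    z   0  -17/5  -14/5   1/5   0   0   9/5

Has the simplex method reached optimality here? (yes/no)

no

The z-row has a negative entry -17/5 in column x2, so it is not optimal.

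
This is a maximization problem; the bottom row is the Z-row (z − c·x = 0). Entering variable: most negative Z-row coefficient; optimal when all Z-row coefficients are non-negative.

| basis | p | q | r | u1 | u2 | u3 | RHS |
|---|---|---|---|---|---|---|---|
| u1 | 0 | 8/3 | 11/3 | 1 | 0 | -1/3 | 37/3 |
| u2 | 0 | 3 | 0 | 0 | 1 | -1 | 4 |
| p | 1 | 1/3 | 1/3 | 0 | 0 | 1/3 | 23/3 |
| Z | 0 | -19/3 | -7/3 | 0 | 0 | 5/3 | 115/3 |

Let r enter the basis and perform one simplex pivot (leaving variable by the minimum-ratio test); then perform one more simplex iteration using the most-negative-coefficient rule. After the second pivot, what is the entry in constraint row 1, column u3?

Ratio test on column r — row 1: (37/3)/(11/3) = 37/11; row 2: entry 0 ≤ 0; row 3: (23/3)/(1/3) = 23. Minimum is 37/11 at row 1 (u1 leaves); pivot element 11/3.
Divide row 1 by 11/3; eliminate column r from the other rows.
Second iteration: most negative Z-row entry is -51/11 in column q, so q enters.
Ratio test on column q — row 1: (37/11)/(8/11) = 37/8; row 2: 4/3 = 4/3; row 3: (72/11)/(1/11) = 72. Minimum is 4/3 at row 2 (u2 leaves); pivot element 3.
Divide row 2 by 3; eliminate column q from the other rows.
After both pivots, the entry at constraint row 1, column u3 is 5/33.

5/33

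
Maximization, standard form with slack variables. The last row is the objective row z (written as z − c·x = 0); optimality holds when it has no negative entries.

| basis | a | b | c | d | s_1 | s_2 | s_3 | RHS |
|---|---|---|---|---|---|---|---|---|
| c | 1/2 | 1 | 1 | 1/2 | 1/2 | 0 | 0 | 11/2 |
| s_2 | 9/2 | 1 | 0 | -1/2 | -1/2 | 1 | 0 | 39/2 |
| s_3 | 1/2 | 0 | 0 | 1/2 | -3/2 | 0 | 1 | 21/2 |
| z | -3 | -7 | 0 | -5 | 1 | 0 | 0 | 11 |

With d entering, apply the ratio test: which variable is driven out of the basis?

Column d entries and ratios — c: (11/2)/(1/2) = 11; s_2: -1/2 ≤ 0, skip; s_3: (21/2)/(1/2) = 21.
Smallest ratio is 11 in the row of c, so c leaves.

c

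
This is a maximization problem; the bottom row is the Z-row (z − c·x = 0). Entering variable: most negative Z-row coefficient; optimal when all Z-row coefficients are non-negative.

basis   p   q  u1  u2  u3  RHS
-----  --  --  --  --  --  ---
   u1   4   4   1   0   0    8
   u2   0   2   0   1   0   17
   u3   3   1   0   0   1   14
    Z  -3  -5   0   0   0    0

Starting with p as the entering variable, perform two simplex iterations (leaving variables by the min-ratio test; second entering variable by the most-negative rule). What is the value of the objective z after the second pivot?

10

Ratio test on column p — row 1: 8/4 = 2; row 2: entry 0 ≤ 0; row 3: 14/3 = 14/3. Minimum is 2 at row 1 (u1 leaves); pivot element 4.
Pivot on row 1; the Z-row RHS becomes 0 − (-3)·2 = 6.
Next entering variable (most negative Z-row entry -2): q.
Ratio test on column q — row 1: 2/1 = 2; row 2: 17/2 = 17/2; row 3: entry -2 ≤ 0. Minimum is 2 at row 1 (p leaves); pivot element 1.
After the second pivot the Z-row RHS is 6 − (-2)·2 = 10.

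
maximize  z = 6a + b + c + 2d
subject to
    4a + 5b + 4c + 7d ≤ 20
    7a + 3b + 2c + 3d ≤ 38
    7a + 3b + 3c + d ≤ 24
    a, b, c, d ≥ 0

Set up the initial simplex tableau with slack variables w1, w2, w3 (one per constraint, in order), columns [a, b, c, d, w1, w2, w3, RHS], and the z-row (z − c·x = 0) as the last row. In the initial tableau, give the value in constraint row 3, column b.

Constraint 3 has coefficient 3 on b.

3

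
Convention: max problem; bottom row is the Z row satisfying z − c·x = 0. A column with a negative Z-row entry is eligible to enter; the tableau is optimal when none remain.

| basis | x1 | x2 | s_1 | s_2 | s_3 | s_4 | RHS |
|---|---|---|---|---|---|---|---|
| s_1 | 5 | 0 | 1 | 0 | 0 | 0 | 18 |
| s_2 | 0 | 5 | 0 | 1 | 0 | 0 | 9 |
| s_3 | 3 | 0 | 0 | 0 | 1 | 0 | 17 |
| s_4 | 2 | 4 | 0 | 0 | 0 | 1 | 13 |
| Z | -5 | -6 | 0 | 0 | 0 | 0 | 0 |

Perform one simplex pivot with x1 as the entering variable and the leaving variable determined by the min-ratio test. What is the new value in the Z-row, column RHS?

Ratio test on column x1 — row 1: 18/5 = 18/5; row 2: entry 0 ≤ 0; row 3: 17/3 = 17/3; row 4: 13/2 = 13/2. Minimum is 18/5 at row 1 (s_1 leaves); pivot element 5.
Divide row 1 by 5; eliminate column x1 from the other rows.
Z-row update in column RHS: 0 − (-5)·(18/5) = 18.

18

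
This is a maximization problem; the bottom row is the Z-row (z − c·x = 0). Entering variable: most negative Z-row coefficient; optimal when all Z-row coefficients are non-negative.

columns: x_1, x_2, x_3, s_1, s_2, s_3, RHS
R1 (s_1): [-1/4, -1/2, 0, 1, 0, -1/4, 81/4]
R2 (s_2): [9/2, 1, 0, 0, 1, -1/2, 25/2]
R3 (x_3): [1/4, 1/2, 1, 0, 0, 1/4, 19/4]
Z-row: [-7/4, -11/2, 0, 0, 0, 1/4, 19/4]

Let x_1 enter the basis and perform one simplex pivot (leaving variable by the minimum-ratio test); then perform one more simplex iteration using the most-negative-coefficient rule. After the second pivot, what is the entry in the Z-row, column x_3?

Ratio test on column x_1 — row 1: entry -1/4 ≤ 0; row 2: (25/2)/(9/2) = 25/9; row 3: (19/4)/(1/4) = 19. Minimum is 25/9 at row 2 (s_2 leaves); pivot element 9/2.
Divide row 2 by 9/2; eliminate column x_1 from the other rows.
Second iteration: most negative Z-row entry is -46/9 in column x_2, so x_2 enters.
Ratio test on column x_2 — row 1: entry -4/9 ≤ 0; row 2: (25/9)/(2/9) = 25/2; row 3: (73/18)/(4/9) = 73/8. Minimum is 73/8 at row 3 (x_3 leaves); pivot element 4/9.
Divide row 3 by 4/9; eliminate column x_2 from the other rows.
After both pivots, the entry at the Z-row, column x_3 is 23/2.

23/2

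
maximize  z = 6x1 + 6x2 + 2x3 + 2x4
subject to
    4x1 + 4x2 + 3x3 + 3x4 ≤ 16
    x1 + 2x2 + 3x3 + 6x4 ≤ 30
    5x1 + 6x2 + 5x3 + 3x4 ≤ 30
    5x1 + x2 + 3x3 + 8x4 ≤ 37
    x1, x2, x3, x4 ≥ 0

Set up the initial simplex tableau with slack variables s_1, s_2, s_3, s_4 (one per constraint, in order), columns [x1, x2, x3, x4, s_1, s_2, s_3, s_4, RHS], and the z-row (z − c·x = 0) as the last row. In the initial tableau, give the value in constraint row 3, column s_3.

Slack s_3 belongs to constraint 3; its column is the unit vector e_3, so the entry in row 3 is 1.

1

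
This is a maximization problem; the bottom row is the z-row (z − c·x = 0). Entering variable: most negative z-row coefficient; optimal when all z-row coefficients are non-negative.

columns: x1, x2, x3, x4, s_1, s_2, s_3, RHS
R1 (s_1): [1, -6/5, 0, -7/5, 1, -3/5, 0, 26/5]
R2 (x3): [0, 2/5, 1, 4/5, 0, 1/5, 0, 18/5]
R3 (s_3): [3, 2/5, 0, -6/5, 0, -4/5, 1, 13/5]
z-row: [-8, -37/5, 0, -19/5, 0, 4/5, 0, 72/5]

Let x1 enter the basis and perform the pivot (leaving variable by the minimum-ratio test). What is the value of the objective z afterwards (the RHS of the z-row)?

64/3

Ratio test on column x1 — row 1: (26/5)/1 = 26/5; row 2: entry 0 ≤ 0; row 3: (13/5)/3 = 13/15. Minimum is 13/15 at row 3 (s_3 leaves); pivot element 3.
Pivot on row 3; the z-row RHS becomes 72/5 − (-8)·(13/15) = 64/3.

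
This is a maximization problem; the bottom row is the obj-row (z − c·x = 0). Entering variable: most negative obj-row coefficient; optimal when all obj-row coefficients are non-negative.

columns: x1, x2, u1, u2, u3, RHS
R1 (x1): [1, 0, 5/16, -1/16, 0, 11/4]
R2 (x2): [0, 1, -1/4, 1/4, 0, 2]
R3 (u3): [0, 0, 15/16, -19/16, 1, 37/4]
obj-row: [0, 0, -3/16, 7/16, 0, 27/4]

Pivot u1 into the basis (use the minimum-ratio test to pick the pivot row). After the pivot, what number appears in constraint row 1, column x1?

16/5

Ratio test on column u1 — row 1: (11/4)/(5/16) = 44/5; row 2: entry -1/4 ≤ 0; row 3: (37/4)/(15/16) = 148/15. Minimum is 44/5 at row 1 (x1 leaves); pivot element 5/16.
Divide row 1 by 5/16; eliminate column u1 from the other rows.
In the new row 1, the x1 entry is the old entry divided by the pivot: 1/(5/16) = 16/5.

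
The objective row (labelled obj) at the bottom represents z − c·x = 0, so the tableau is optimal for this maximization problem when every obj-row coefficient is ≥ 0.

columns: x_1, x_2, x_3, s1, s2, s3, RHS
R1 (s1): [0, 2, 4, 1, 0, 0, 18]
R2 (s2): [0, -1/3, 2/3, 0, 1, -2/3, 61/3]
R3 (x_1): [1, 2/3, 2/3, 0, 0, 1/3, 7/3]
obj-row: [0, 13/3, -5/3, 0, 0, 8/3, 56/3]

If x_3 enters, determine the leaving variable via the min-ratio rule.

Column x_3 entries and ratios — s1: 18/4 = 9/2; s2: (61/3)/(2/3) = 61/2; x_1: (7/3)/(2/3) = 7/2.
Smallest ratio is 7/2 in the row of x_1, so x_1 leaves.

x_1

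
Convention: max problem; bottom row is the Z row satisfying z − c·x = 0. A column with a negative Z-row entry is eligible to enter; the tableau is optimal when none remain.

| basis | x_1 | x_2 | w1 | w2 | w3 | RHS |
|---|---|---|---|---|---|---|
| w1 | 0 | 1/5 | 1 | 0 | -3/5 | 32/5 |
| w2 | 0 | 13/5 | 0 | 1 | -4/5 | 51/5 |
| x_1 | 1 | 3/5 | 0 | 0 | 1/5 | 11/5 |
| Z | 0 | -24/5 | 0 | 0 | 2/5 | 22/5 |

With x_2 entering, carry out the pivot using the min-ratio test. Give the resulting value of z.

Ratio test on column x_2 — row 1: (32/5)/(1/5) = 32; row 2: (51/5)/(13/5) = 51/13; row 3: (11/5)/(3/5) = 11/3. Minimum is 11/3 at row 3 (x_1 leaves); pivot element 3/5.
Pivot on row 3; the Z-row RHS becomes 22/5 − (-24/5)·(11/3) = 22.

22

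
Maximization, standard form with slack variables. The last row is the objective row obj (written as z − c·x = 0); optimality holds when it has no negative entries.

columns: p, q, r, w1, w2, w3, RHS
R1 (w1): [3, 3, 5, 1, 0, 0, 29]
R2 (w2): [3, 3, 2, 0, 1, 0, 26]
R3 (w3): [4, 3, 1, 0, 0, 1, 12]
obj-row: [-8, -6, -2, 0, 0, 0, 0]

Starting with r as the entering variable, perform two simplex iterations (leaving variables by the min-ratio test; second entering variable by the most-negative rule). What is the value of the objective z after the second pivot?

Ratio test on column r — row 1: 29/5 = 29/5; row 2: 26/2 = 13; row 3: 12/1 = 12. Minimum is 29/5 at row 1 (w1 leaves); pivot element 5.
Pivot on row 1; the obj-row RHS becomes 0 − (-2)·(29/5) = 58/5.
Next entering variable (most negative obj-row entry -34/5): p.
Ratio test on column p — row 1: (29/5)/(3/5) = 29/3; row 2: (72/5)/(9/5) = 8; row 3: (31/5)/(17/5) = 31/17. Minimum is 31/17 at row 3 (w3 leaves); pivot element 17/5.
After the second pivot the obj-row RHS is 58/5 − (-34/5)·(31/17) = 24.

24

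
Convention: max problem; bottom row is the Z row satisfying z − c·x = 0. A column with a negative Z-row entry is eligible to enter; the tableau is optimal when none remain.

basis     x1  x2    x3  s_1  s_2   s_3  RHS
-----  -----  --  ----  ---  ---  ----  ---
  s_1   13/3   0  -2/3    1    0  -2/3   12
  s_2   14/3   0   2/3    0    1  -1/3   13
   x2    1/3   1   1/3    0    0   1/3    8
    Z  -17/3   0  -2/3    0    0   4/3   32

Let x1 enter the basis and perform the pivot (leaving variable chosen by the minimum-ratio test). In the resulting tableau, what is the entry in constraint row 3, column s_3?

5/13

Ratio test on column x1 — row 1: 12/(13/3) = 36/13; row 2: 13/(14/3) = 39/14; row 3: 8/(1/3) = 24. Minimum is 36/13 at row 1 (s_1 leaves); pivot element 13/3.
Divide row 1 by 13/3; eliminate column x1 from the other rows.
Row 3 update in column s_3: 1/3 − (1/3)·(-2/13) = 5/13.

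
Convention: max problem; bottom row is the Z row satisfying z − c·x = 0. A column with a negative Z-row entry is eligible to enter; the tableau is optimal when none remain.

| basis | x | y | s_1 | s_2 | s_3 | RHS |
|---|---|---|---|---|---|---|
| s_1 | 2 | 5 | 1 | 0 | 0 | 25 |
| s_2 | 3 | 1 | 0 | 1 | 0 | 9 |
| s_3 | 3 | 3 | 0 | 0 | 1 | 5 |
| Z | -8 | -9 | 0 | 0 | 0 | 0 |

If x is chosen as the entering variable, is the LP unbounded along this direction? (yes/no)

no

Column x has positive entries in row(s) 1, 2, 3, so the ratio test bounds it — not unbounded.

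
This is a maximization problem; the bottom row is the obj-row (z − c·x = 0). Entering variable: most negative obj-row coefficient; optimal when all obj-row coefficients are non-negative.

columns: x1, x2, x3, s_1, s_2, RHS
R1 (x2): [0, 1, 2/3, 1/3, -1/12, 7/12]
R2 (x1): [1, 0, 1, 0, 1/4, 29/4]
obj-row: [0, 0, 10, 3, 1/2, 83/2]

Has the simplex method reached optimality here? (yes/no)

Every obj-row coefficient is ≥ 0, so the tableau is optimal.

yes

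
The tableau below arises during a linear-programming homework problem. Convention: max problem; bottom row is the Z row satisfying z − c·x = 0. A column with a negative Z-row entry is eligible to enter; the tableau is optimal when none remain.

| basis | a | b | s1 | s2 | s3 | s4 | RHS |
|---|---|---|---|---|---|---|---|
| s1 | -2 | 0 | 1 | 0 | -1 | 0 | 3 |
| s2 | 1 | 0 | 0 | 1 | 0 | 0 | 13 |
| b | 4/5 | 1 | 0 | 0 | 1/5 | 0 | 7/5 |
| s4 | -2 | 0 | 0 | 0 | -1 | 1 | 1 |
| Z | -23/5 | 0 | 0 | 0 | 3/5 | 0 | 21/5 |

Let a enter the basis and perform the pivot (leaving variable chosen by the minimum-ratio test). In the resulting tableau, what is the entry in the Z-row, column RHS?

Ratio test on column a — row 1: entry -2 ≤ 0; row 2: 13/1 = 13; row 3: (7/5)/(4/5) = 7/4; row 4: entry -2 ≤ 0. Minimum is 7/4 at row 3 (b leaves); pivot element 4/5.
Divide row 3 by 4/5; eliminate column a from the other rows.
Z-row update in column RHS: 21/5 − (-23/5)·(7/4) = 49/4.

49/4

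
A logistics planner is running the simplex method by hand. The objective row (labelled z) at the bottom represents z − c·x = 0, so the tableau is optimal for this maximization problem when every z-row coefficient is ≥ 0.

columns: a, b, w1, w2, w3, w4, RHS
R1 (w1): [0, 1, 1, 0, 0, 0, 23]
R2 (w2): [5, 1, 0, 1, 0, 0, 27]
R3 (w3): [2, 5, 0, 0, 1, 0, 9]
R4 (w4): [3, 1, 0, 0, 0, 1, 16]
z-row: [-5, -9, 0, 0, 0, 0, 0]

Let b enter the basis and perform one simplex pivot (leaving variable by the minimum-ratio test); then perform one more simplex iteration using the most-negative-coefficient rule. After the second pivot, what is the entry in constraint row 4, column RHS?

Ratio test on column b — row 1: 23/1 = 23; row 2: 27/1 = 27; row 3: 9/5 = 9/5; row 4: 16/1 = 16. Minimum is 9/5 at row 3 (w3 leaves); pivot element 5.
Divide row 3 by 5; eliminate column b from the other rows.
Second iteration: most negative z-row entry is -7/5 in column a, so a enters.
Ratio test on column a — row 1: entry -2/5 ≤ 0; row 2: (126/5)/(23/5) = 126/23; row 3: (9/5)/(2/5) = 9/2; row 4: (71/5)/(13/5) = 71/13. Minimum is 9/2 at row 3 (b leaves); pivot element 2/5.
Divide row 3 by 2/5; eliminate column a from the other rows.
After both pivots, the entry at constraint row 4, column RHS is 5/2.

5/2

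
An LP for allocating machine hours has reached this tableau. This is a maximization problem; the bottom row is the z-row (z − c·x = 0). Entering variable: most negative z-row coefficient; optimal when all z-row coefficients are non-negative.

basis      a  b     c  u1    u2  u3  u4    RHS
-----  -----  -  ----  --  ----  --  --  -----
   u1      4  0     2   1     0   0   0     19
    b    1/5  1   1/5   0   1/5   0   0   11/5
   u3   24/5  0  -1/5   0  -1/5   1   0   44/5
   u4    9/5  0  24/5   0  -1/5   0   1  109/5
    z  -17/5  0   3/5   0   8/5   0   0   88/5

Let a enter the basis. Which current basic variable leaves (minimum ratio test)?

Column a entries and ratios — u1: 19/4 = 19/4; b: (11/5)/(1/5) = 11; u3: (44/5)/(24/5) = 11/6; u4: (109/5)/(9/5) = 109/9.
Smallest ratio is 11/6 in the row of u3, so u3 leaves.

u3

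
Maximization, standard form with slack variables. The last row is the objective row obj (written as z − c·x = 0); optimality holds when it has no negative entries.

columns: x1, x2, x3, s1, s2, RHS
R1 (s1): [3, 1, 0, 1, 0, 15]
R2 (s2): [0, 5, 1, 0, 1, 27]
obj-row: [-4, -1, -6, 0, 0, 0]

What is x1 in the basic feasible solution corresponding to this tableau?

0

x1 is not in the basis, so in the current basic feasible solution x1 = 0.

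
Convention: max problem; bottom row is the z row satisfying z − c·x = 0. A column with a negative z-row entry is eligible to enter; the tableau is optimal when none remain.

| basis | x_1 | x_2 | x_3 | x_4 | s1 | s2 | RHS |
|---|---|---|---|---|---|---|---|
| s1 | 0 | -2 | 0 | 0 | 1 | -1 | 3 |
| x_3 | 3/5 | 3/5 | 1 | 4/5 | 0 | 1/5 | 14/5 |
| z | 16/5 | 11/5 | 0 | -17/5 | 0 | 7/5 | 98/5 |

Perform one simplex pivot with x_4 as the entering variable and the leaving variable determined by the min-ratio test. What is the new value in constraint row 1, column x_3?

Ratio test on column x_4 — row 1: entry 0 ≤ 0; row 2: (14/5)/(4/5) = 7/2. Minimum is 7/2 at row 2 (x_3 leaves); pivot element 4/5.
Divide row 2 by 4/5; eliminate column x_4 from the other rows.
Row 1 update in column x_3: 0 − 0·(5/4) = 0.

0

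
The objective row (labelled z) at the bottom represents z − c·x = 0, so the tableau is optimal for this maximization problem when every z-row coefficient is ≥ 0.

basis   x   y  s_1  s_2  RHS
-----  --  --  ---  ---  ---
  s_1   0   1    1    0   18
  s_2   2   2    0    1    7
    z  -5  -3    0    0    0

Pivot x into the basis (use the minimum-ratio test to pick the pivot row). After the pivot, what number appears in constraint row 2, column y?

1

Ratio test on column x — row 1: entry 0 ≤ 0; row 2: 7/2 = 7/2. Minimum is 7/2 at row 2 (s_2 leaves); pivot element 2.
Divide row 2 by 2; eliminate column x from the other rows.
In the new row 2, the y entry is the old entry divided by the pivot: 2/2 = 1.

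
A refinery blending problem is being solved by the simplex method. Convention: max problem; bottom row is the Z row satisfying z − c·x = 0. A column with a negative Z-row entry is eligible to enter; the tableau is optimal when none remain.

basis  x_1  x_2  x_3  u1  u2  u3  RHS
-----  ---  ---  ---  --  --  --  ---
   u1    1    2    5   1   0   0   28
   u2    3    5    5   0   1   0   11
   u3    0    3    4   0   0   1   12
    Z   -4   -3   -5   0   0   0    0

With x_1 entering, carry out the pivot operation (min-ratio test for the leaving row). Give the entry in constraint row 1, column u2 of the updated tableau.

-1/3

Ratio test on column x_1 — row 1: 28/1 = 28; row 2: 11/3 = 11/3; row 3: entry 0 ≤ 0. Minimum is 11/3 at row 2 (u2 leaves); pivot element 3.
Divide row 2 by 3; eliminate column x_1 from the other rows.
Row 1 update in column u2: 0 − 1·(1/3) = -1/3.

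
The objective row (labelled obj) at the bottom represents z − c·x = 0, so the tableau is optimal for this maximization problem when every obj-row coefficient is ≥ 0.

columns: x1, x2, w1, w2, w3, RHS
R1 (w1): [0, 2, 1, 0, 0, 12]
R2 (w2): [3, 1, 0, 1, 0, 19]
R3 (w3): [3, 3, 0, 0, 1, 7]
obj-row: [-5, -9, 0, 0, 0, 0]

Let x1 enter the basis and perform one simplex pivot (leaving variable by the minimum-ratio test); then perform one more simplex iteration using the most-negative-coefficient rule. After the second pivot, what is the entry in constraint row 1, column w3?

Ratio test on column x1 — row 1: entry 0 ≤ 0; row 2: 19/3 = 19/3; row 3: 7/3 = 7/3. Minimum is 7/3 at row 3 (w3 leaves); pivot element 3.
Divide row 3 by 3; eliminate column x1 from the other rows.
Second iteration: most negative obj-row entry is -4 in column x2, so x2 enters.
Ratio test on column x2 — row 1: 12/2 = 6; row 2: entry -2 ≤ 0; row 3: (7/3)/1 = 7/3. Minimum is 7/3 at row 3 (x1 leaves); pivot element 1.
Divide row 3 by 1; eliminate column x2 from the other rows.
After both pivots, the entry at constraint row 1, column w3 is -2/3.

-2/3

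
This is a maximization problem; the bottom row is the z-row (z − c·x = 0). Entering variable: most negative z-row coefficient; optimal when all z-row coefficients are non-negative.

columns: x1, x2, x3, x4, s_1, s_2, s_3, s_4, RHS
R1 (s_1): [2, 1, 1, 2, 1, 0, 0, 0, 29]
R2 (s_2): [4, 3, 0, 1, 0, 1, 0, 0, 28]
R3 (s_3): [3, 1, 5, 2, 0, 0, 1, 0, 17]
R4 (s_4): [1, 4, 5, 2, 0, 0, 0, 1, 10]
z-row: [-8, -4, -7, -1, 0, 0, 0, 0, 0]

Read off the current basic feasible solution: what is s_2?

s_2 is basic (row 2); its value is the RHS of that row, 28.

28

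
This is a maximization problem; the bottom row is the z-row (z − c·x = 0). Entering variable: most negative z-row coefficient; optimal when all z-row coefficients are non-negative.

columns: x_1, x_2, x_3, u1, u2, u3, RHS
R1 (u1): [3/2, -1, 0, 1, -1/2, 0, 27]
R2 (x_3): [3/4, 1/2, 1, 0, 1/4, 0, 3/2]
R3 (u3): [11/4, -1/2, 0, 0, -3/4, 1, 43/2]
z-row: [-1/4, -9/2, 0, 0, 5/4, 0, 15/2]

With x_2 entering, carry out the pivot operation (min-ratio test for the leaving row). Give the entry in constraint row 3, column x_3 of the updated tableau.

Ratio test on column x_2 — row 1: entry -1 ≤ 0; row 2: (3/2)/(1/2) = 3; row 3: entry -1/2 ≤ 0. Minimum is 3 at row 2 (x_3 leaves); pivot element 1/2.
Divide row 2 by 1/2; eliminate column x_2 from the other rows.
Row 3 update in column x_3: 0 − (-1/2)·2 = 1.

1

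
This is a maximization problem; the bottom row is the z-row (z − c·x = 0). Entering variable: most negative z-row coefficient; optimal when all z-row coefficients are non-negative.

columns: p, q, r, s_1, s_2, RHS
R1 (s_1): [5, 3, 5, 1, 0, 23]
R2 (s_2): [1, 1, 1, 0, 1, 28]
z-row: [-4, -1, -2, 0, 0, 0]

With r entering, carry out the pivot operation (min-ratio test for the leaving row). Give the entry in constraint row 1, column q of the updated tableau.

Ratio test on column r — row 1: 23/5 = 23/5; row 2: 28/1 = 28. Minimum is 23/5 at row 1 (s_1 leaves); pivot element 5.
Divide row 1 by 5; eliminate column r from the other rows.
In the new row 1, the q entry is the old entry divided by the pivot: 3/5 = 3/5.

3/5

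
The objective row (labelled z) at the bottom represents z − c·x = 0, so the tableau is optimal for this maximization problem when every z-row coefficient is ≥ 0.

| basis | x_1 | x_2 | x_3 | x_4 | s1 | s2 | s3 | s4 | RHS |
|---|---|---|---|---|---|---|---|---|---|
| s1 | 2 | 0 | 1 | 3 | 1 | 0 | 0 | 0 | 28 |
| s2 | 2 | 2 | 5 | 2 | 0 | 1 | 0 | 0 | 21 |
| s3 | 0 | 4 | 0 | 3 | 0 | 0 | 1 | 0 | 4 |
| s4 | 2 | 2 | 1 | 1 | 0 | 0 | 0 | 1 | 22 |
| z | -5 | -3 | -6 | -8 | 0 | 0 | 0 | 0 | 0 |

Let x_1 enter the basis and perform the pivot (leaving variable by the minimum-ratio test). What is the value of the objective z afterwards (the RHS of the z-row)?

Ratio test on column x_1 — row 1: 28/2 = 14; row 2: 21/2 = 21/2; row 3: entry 0 ≤ 0; row 4: 22/2 = 11. Minimum is 21/2 at row 2 (s2 leaves); pivot element 2.
Pivot on row 2; the z-row RHS becomes 0 − (-5)·(21/2) = 105/2.

105/2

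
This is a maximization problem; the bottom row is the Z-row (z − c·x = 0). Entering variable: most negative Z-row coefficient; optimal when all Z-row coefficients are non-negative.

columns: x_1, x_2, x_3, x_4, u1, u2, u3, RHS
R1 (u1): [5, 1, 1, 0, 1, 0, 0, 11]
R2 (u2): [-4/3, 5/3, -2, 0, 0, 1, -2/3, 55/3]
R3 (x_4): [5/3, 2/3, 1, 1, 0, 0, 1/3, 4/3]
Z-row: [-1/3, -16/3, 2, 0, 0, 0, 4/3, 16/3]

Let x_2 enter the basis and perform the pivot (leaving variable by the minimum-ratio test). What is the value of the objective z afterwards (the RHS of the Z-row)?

16

Ratio test on column x_2 — row 1: 11/1 = 11; row 2: (55/3)/(5/3) = 11; row 3: (4/3)/(2/3) = 2. Minimum is 2 at row 3 (x_4 leaves); pivot element 2/3.
Pivot on row 3; the Z-row RHS becomes 16/3 − (-16/3)·2 = 16.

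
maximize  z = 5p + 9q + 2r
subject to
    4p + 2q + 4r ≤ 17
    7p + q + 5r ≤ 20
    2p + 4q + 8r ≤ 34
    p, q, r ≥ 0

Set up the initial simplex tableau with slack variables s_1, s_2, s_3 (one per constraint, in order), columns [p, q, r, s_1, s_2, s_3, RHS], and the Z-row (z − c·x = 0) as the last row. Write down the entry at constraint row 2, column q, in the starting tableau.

Constraint 2 has coefficient 1 on q.

1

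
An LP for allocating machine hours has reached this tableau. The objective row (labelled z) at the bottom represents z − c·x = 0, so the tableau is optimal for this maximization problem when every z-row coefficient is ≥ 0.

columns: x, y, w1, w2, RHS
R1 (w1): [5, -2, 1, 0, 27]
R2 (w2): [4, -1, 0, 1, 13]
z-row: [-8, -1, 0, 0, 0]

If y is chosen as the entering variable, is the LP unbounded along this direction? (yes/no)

yes

Every constraint-row entry in column y is ≤ 0, so increasing y is unbounded.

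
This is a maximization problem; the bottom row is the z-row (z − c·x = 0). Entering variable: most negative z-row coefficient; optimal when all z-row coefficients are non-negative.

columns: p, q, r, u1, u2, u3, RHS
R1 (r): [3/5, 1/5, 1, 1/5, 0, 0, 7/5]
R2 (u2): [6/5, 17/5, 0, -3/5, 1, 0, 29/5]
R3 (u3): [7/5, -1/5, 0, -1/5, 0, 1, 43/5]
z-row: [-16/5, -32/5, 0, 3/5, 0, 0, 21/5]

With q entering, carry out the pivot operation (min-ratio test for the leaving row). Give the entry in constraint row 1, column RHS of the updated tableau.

18/17

Ratio test on column q — row 1: (7/5)/(1/5) = 7; row 2: (29/5)/(17/5) = 29/17; row 3: entry -1/5 ≤ 0. Minimum is 29/17 at row 2 (u2 leaves); pivot element 17/5.
Divide row 2 by 17/5; eliminate column q from the other rows.
Row 1 update in column RHS: 7/5 − (1/5)·(29/17) = 18/17.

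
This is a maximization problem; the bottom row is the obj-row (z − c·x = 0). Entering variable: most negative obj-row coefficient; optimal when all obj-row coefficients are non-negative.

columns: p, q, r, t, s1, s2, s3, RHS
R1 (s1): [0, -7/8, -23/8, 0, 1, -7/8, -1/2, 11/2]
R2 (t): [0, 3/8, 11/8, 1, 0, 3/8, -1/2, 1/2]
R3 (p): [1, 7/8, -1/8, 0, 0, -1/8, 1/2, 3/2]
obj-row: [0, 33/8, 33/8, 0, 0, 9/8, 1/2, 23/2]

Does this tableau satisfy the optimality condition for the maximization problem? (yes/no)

yes

Every obj-row coefficient is ≥ 0, so the tableau is optimal.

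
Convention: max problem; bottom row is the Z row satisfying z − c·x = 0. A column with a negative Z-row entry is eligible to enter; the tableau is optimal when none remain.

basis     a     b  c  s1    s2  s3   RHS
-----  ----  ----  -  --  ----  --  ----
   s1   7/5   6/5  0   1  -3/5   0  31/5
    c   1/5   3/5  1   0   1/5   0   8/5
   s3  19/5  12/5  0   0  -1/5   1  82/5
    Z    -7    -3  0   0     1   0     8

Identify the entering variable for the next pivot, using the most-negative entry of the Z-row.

Negative Z-row entries: a: -7, b: -3.
The most negative is -7 in column a, so a enters.

a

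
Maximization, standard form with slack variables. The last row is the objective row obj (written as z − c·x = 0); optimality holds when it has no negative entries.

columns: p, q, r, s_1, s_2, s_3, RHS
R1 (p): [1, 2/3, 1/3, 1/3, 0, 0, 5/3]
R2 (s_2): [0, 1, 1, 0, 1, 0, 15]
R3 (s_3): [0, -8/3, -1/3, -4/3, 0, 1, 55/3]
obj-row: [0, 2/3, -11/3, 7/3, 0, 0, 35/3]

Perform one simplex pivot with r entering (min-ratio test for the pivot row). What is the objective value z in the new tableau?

Ratio test on column r — row 1: (5/3)/(1/3) = 5; row 2: 15/1 = 15; row 3: entry -1/3 ≤ 0. Minimum is 5 at row 1 (p leaves); pivot element 1/3.
Pivot on row 1; the obj-row RHS becomes 35/3 − (-11/3)·5 = 30.

30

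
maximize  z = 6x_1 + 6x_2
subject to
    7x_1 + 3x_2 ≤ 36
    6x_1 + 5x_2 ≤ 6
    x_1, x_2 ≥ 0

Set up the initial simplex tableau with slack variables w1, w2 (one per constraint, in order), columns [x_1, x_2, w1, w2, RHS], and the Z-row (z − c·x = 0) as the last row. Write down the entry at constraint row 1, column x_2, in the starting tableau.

Constraint 1 has coefficient 3 on x_2.

3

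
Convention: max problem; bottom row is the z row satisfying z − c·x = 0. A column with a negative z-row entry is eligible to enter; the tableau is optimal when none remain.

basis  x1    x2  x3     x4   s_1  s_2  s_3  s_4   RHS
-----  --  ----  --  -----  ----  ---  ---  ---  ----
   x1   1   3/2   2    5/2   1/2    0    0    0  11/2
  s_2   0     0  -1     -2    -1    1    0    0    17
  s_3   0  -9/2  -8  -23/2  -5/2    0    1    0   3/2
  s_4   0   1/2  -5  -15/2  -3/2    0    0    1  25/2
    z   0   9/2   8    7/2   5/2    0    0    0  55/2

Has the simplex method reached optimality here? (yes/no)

Every z-row coefficient is ≥ 0, so the tableau is optimal.

yes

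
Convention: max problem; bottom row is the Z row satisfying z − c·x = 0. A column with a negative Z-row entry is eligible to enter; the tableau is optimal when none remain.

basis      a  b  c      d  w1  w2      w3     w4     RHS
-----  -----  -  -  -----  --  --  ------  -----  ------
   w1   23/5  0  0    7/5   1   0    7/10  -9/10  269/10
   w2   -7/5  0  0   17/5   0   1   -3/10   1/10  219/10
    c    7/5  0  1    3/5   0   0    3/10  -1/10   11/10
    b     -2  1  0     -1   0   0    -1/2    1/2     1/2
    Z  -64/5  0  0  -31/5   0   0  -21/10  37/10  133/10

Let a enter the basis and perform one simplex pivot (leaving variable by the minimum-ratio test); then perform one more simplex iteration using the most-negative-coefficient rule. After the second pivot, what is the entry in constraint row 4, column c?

Ratio test on column a — row 1: (269/10)/(23/5) = 269/46; row 2: entry -7/5 ≤ 0; row 3: (11/10)/(7/5) = 11/14; row 4: entry -2 ≤ 0. Minimum is 11/14 at row 3 (c leaves); pivot element 7/5.
Divide row 3 by 7/5; eliminate column a from the other rows.
Second iteration: most negative Z-row entry is -5/7 in column d, so d enters.
Ratio test on column d — row 1: entry -4/7 ≤ 0; row 2: 23/4 = 23/4; row 3: (11/14)/(3/7) = 11/6; row 4: entry -1/7 ≤ 0. Minimum is 11/6 at row 3 (a leaves); pivot element 3/7.
Divide row 3 by 3/7; eliminate column d from the other rows.
After both pivots, the entry at constraint row 4, column c is 5/3.

5/3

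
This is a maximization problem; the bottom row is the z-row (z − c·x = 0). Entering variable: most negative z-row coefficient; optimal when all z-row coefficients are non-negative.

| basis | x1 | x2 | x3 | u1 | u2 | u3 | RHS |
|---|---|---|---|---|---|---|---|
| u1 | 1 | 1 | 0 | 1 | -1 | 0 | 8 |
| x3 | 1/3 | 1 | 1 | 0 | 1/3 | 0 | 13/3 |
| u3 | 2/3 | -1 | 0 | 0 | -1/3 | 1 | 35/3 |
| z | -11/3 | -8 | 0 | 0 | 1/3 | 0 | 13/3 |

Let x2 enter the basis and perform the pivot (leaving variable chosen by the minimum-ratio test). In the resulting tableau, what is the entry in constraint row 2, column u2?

Ratio test on column x2 — row 1: 8/1 = 8; row 2: (13/3)/1 = 13/3; row 3: entry -1 ≤ 0. Minimum is 13/3 at row 2 (x3 leaves); pivot element 1.
Divide row 2 by 1; eliminate column x2 from the other rows.
In the new row 2, the u2 entry is the old entry divided by the pivot: (1/3)/1 = 1/3.

1/3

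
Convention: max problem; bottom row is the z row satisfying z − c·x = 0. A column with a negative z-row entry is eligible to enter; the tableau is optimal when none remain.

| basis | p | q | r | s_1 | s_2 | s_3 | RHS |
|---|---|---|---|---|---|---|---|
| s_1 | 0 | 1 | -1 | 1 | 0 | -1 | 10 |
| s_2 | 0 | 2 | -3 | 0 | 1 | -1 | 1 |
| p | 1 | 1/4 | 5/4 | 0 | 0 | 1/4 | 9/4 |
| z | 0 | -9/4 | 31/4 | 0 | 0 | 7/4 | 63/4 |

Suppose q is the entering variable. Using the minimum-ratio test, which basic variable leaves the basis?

Column q entries and ratios — s_1: 10/1 = 10; s_2: 1/2 = 1/2; p: (9/4)/(1/4) = 9.
Smallest ratio is 1/2 in the row of s_2, so s_2 leaves.

s_2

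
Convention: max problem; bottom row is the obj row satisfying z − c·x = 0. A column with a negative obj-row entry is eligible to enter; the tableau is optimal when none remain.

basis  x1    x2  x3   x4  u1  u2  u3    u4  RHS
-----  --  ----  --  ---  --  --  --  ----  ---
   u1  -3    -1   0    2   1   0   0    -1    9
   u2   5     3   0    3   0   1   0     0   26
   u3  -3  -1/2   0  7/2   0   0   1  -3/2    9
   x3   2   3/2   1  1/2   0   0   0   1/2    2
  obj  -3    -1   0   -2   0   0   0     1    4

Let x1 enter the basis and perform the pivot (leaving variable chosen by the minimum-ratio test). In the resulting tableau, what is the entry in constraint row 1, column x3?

3/2

Ratio test on column x1 — row 1: entry -3 ≤ 0; row 2: 26/5 = 26/5; row 3: entry -3 ≤ 0; row 4: 2/2 = 1. Minimum is 1 at row 4 (x3 leaves); pivot element 2.
Divide row 4 by 2; eliminate column x1 from the other rows.
Row 1 update in column x3: 0 − (-3)·(1/2) = 3/2.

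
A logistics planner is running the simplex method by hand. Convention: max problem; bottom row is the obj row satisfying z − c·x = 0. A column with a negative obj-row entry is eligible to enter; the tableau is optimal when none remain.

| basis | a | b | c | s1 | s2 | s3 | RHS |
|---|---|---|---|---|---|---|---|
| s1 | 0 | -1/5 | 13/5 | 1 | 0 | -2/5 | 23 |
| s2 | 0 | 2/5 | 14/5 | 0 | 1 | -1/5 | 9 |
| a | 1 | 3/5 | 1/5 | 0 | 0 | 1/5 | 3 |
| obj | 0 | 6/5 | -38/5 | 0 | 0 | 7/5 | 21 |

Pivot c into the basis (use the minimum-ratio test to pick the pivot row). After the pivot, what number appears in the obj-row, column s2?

Ratio test on column c — row 1: 23/(13/5) = 115/13; row 2: 9/(14/5) = 45/14; row 3: 3/(1/5) = 15. Minimum is 45/14 at row 2 (s2 leaves); pivot element 14/5.
Divide row 2 by 14/5; eliminate column c from the other rows.
obj-row update in column s2: 0 − (-38/5)·(5/14) = 19/7.

19/7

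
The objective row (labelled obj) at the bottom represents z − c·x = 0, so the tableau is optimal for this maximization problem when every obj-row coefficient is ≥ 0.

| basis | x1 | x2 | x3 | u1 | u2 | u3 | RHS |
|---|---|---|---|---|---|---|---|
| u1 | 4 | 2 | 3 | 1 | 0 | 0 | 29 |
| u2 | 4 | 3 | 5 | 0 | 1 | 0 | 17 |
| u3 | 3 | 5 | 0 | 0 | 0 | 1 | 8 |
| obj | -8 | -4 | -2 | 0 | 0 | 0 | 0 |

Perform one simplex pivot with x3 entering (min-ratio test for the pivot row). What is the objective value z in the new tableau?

Ratio test on column x3 — row 1: 29/3 = 29/3; row 2: 17/5 = 17/5; row 3: entry 0 ≤ 0. Minimum is 17/5 at row 2 (u2 leaves); pivot element 5.
Pivot on row 2; the obj-row RHS becomes 0 − (-2)·(17/5) = 34/5.

34/5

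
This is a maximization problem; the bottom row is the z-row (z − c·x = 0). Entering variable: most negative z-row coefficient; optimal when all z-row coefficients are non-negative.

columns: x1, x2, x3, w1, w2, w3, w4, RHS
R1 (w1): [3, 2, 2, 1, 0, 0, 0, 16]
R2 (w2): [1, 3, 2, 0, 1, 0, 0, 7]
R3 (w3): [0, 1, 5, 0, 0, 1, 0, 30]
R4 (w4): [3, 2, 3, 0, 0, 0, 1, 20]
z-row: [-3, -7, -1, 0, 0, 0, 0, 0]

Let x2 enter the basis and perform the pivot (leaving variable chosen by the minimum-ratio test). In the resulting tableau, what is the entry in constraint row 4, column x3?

5/3

Ratio test on column x2 — row 1: 16/2 = 8; row 2: 7/3 = 7/3; row 3: 30/1 = 30; row 4: 20/2 = 10. Minimum is 7/3 at row 2 (w2 leaves); pivot element 3.
Divide row 2 by 3; eliminate column x2 from the other rows.
Row 4 update in column x3: 3 − 2·(2/3) = 5/3.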